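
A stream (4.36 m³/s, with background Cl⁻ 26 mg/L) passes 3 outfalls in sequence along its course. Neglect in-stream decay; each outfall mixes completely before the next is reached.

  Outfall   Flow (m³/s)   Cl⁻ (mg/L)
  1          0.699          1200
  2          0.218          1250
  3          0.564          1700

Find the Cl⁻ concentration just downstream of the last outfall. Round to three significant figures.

374 mg/L

Outfall 1: combined Q = 5.059 m³/s; C = (4.360·26.00 + 0.6990·1200)/5.059 = 188.2 mg/L.
Outfall 2: combined Q = 5.277 m³/s; C = (5.059·188.2 + 0.2180·1250)/5.277 = 232.1 mg/L.
Outfall 3: combined Q = 5.841 m³/s; C = (5.277·232.1 + 0.5640·1700)/5.841 = 373.8 mg/L.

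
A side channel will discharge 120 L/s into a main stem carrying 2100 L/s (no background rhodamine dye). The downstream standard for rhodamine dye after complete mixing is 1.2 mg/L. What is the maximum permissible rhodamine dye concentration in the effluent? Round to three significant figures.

22.2 mg/L

At the limit, (Qr·Cr + Qe·Cₑ)/(Qr + Qe) = 1.2:
Cₑ = (2220·1.2 − 2100·0) / 120.0 = 22.20 mg/L.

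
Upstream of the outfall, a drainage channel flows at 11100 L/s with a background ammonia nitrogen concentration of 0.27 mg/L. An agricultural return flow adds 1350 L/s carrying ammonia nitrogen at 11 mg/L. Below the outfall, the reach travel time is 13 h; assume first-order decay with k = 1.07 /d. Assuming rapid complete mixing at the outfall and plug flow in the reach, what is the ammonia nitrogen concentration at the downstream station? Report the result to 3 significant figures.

Mass balance: C = (11100·0.2700 + 1350·11.00) / 12450 = 17850/12450 = 1.433 mg/L.
Applying C = C₀e^(−kt): 1.433 × 0.5601 = 0.8029 mg/L.

0.803 mg/L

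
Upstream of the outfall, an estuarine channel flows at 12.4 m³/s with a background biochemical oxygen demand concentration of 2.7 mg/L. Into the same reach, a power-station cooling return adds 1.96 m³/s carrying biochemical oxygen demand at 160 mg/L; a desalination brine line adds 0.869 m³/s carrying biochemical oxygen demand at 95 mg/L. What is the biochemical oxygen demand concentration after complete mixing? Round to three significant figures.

28.2 mg/L

Conservation of mass: C = (12.40·2.700 + 1.960·160.0 + 0.8690·95.00) / 15.23 = 429.6/15.23 = 28.21 mg/L.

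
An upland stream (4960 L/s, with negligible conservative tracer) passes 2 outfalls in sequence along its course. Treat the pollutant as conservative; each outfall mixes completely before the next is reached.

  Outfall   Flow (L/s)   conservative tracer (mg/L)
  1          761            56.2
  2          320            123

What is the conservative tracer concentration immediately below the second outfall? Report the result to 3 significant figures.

Below outfall 1: Q → 5721 L/s, C = (4960·0 + 761.0·56.20)/5721 = 7.476 mg/L.
Below outfall 2: Q → 6041 L/s, C = (5721·7.476 + 320.0·123.0)/6041 = 13.60 mg/L.

13.6 mg/L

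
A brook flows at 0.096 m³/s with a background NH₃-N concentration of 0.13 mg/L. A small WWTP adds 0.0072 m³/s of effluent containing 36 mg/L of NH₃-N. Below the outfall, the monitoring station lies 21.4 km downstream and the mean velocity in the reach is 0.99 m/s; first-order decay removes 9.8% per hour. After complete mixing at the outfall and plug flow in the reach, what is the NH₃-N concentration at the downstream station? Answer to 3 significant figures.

1.42 mg/L

Mass balance: C = (0.09600·0.1300 + 0.007200·36.00) / 0.1032 = 0.2717/0.1032 = 2.633 mg/L.
Travel time t = 21.4·1000 / 0.99 = 21620 s = 6.004 h.
9.8%/h lost → k = −ln(1 − 0.098) = 0.1031 h⁻¹.
After decay, C = 2.633 × e^(−kt) = 2.633 × 0.5383 = 1.417 mg/L.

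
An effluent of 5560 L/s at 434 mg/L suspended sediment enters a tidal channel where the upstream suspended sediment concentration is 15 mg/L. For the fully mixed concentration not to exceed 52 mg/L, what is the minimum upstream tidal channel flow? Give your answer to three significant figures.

Set C_mix = 52: (Q·15.00 + 5560·434.0) / (Q + 5560) = 52
→ Q = 5560·(434.0 − 52)/(52 − 15.00) = 57400 L/s.

57400 L/s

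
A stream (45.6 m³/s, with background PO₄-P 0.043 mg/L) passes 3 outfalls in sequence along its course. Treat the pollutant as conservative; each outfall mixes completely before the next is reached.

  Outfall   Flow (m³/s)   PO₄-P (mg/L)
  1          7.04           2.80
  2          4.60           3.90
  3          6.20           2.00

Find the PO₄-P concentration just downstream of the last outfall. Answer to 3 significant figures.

Outfall 1: combined Q = 52.64 m³/s; C = (45.60·0.04300 + 7.040·2.800)/52.64 = 0.4117 mg/L.
Outfall 2: combined Q = 57.24 m³/s; C = (52.64·0.4117 + 4.600·3.900)/57.24 = 0.6920 mg/L.
Outfall 3: combined Q = 63.44 m³/s; C = (57.24·0.6920 + 6.200·2.000)/63.44 = 0.8199 mg/L.

0.820 mg/L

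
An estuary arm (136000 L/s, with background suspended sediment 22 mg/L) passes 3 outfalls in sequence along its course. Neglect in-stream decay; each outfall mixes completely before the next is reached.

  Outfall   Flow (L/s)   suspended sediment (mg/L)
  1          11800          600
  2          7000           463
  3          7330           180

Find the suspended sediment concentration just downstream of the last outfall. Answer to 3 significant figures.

Outfall 1: combined Q = 147800 L/s; C = (136000·22.00 + 11800·600.0)/147800 = 68.15 mg/L.
Outfall 2: combined Q = 154800 L/s; C = (147800·68.15 + 7000·463.0)/154800 = 86.00 mg/L.
Outfall 3: combined Q = 162100 L/s; C = (154800·86.00 + 7330·180.0)/162100 = 90.25 mg/L.

90.3 mg/L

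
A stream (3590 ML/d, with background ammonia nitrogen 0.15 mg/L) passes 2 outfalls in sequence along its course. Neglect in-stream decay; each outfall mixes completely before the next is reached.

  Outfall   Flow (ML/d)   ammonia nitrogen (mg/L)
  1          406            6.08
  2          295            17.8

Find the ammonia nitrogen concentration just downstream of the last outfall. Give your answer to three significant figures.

1.92 mg/L

Below outfall 1: Q → 3996 ML/d, C = (3590·0.1500 + 406.0·6.080)/3996 = 0.7525 mg/L.
Below outfall 2: Q → 4291 ML/d, C = (3996·0.7525 + 295.0·17.80)/4291 = 1.924 mg/L.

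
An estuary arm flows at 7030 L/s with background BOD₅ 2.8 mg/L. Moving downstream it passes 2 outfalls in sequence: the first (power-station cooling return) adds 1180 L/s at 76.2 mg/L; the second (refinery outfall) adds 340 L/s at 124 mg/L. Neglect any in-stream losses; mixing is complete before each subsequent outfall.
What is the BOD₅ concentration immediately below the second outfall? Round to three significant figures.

17.7 mg/L

After outfall 1: Q = 7030 + 1180 = 8210 L/s; C = (7030·2.800 + 1180·76.20)/8210 = 13.35 mg/L.
After outfall 2: Q = 8210 + 340.0 = 8550 L/s; C = (8210·13.35 + 340.0·124.0)/8550 = 17.75 mg/L.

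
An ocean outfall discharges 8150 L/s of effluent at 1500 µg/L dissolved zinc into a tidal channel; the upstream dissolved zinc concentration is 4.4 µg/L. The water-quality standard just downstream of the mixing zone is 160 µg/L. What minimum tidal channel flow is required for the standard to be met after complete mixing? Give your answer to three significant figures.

Set C_mix = 160: (Q·4.400 + 8150·1500) / (Q + 8150) = 160
→ Q = 8150·(1500 − 160)/(160 − 4.400) = 70190 L/s.

70200 L/s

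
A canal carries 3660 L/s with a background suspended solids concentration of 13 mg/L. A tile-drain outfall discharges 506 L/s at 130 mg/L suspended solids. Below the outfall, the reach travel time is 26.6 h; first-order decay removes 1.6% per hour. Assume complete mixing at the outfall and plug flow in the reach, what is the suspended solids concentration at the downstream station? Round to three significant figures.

Conservation of mass: C = (3660·13.00 + 506.0·130.0) / 4166 = 113400/4166 = 27.21 mg/L.
1.6%/h lost → k = −ln(1 − 0.016) = 0.01613 h⁻¹.
After decay, C = 27.21 × e^(−kt) = 27.21 × 0.6511 = 17.72 mg/L.

17.7 mg/L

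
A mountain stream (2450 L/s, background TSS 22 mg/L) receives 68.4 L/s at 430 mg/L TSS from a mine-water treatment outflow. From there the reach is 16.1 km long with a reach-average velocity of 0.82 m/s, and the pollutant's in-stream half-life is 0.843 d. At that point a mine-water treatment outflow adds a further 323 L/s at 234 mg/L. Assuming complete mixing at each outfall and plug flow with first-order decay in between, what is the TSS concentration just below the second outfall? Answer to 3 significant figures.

Flow-weighted average: C = (2450·22.00 + 68.40·430.0) / 2518 = 83310/2518 = 33.08 mg/L; combined flow 2518 L/s.
Travel time t = 16.1·1000 / 0.82 = 19630 s = 5.454 h.
Half-life 0.843 d → k = ln 2 / 0.843 = 0.8222 d⁻¹.
Decay over the reach: 33.08·exp(−kt) = 33.08·0.8296 = 27.44 mg/L.
At the second outfall, C = (2518·27.44 + 323.0·234.0) / (2518 + 323.0) = 50.92 mg/L.

50.9 mg/L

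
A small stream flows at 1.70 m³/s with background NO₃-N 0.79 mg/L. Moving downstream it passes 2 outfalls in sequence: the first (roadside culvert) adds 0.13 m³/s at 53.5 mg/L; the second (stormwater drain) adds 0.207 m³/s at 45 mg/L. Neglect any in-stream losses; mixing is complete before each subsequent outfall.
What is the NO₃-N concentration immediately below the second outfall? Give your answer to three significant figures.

Below outfall 1: Q → 1.830 m³/s, C = (1.700·0.7900 + 0.1300·53.50)/1.830 = 4.534 mg/L.
Below outfall 2: Q → 2.037 m³/s, C = (1.830·4.534 + 0.2070·45.00)/2.037 = 8.647 mg/L.

8.65 mg/L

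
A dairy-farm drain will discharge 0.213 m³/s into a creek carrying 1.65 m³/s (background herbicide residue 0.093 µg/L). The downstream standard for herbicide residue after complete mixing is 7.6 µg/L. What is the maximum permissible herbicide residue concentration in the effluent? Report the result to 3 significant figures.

65.8 µg/L

At the limit, (Qr·Cr + Qe·Cₑ)/(Qr + Qe) = 7.6:
Cₑ = (1.863·7.6 − 1.650·0.09300) / 0.2130 = 65.75 µg/L.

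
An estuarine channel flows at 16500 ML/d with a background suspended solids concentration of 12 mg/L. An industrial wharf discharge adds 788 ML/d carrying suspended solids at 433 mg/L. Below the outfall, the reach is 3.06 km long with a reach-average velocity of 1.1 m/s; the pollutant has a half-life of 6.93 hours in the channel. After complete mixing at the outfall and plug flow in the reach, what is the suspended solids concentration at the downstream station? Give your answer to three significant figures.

28.9 mg/L

Mixed concentration C = ΣQC/ΣQ = (16500·12.00 + 788.0·433.0) / 17290 = 539200/17290 = 31.19 mg/L.
Travel time t = 3.06·1000 / 1.1 = 2782 s = 0.7727 h.
Half-life 6.93 h → k = ln 2 / 6.93 = 0.1000 h⁻¹ = 2.401 d⁻¹.
First-order decay: C = 31.19·exp(−k·t) = 31.19·0.9256 = 28.87 mg/L.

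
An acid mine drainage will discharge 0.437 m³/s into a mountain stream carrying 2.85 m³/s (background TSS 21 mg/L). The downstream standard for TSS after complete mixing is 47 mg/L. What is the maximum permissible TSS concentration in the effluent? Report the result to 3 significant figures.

At the limit, (Qr·Cr + Qe·Cₑ)/(Qr + Qe) = 47:
Cₑ = (3.287·47 − 2.850·21.00) / 0.4370 = 216.6 mg/L.

217 mg/L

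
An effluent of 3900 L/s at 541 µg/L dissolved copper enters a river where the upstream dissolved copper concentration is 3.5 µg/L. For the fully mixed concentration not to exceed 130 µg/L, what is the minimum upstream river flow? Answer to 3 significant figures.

Set C_mix = 130: (Q·3.500 + 3900·541.0) / (Q + 3900) = 130
→ Q = 3900·(541.0 − 130)/(130 − 3.500) = 12670 L/s.

12700 L/s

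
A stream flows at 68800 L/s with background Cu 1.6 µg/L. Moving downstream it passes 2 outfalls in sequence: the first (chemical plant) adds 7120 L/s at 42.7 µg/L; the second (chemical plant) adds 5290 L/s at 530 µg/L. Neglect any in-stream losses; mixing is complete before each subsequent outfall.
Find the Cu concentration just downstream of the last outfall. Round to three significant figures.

Outfall 1: combined Q = 75920 L/s; C = (68800·1.600 + 7120·42.70)/75920 = 5.454 µg/L.
Outfall 2: combined Q = 81210 L/s; C = (75920·5.454 + 5290·530.0)/81210 = 39.62 µg/L.

39.6 µg/L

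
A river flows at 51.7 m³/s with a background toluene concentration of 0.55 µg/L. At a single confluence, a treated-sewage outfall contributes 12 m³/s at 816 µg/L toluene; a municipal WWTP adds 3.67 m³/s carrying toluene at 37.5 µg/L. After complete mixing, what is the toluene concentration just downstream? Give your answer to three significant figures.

Conservation of mass: C = (51.70·0.5500 + 12.00·816.0 + 3.670·37.50) / 67.37 = 9958/67.37 = 147.8 µg/L.

148 µg/L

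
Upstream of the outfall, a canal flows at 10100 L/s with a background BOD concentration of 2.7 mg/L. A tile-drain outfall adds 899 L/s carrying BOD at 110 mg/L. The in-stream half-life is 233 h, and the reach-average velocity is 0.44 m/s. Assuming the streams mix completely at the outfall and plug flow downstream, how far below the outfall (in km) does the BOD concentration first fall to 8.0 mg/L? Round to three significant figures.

192 km

Flow-weighted average: C = (10100·2.700 + 899.0·110.0) / 11000 = 126200/11000 = 11.47 mg/L.
Half-life 233 h → k = ln 2 / 233 = 0.002975 h⁻¹ = 0.07140 d⁻¹.
Set 11.47·exp(−k·t) = 8.0 → t = ln(11.47/8.0)/k = 436000 s = 121.1 h.
Distance = v·t = 0.44·436000 = 191800 m = 191.8 km.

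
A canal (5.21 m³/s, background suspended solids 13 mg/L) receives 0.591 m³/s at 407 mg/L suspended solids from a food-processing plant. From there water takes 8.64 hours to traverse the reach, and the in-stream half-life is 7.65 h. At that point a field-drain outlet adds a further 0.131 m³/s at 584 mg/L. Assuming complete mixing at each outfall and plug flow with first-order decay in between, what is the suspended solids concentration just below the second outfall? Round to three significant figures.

36.7 mg/L

Flow-weighted average: C = (5.210·13.00 + 0.5910·407.0) / 5.801 = 308.3/5.801 = 53.14 mg/L; combined flow 5.801 m³/s.
Half-life 7.65 h → k = ln 2 / 7.65 = 0.09061 h⁻¹ = 2.175 d⁻¹.
Decay over the reach: 53.14·exp(−kt) = 53.14·0.4571 = 24.29 mg/L.
Second outfall: C = (5.801·24.29 + 0.1310·584.0)/5.932 = 36.65 mg/L.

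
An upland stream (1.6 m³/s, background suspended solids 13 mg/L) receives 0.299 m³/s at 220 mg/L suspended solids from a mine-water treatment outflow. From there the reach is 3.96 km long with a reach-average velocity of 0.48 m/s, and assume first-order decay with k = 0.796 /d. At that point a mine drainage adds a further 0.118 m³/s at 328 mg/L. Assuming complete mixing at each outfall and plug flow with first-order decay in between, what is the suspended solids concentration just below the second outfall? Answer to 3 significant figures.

59.0 mg/L

Mixed concentration C = ΣQC/ΣQ = (1.600·13.00 + 0.2990·220.0) / 1.899 = 86.58/1.899 = 45.59 mg/L; combined flow 1.899 m³/s.
Travel time t = 3.96·1000 / 0.48 = 8250 s = 2.292 h.
First-order decay: C = 45.59·exp(−k·t) = 45.59·0.9268 = 42.26 mg/L.
At the second outfall, C = (1.899·42.26 + 0.1180·328.0) / (1.899 + 0.1180) = 58.97 mg/L.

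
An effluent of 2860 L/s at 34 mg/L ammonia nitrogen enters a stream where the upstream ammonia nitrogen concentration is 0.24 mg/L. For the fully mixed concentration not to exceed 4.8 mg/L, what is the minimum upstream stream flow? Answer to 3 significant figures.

18300 L/s

Set C_mix = 4.8: (Q·0.2400 + 2860·34.00) / (Q + 2860) = 4.8
→ Q = 2860·(34.00 − 4.8)/(4.8 − 0.2400) = 18310 L/s.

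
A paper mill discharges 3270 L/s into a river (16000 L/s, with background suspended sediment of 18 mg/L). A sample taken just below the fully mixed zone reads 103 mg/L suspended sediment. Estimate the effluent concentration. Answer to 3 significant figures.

519 mg/L

Mass balance: 16000·18.00 + 3270·Cₑ = 19270·103.0
→ Cₑ = (19270·103.0 − 16000·18.00) / 3270 = 518.9 mg/L.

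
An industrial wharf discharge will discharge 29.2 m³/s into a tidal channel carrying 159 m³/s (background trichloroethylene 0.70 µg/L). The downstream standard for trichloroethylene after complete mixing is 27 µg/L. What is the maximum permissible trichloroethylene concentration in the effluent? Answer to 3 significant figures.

At the limit, (Qr·Cr + Qe·Cₑ)/(Qr + Qe) = 27:
Cₑ = (188.2·27 − 159.0·0.7000) / 29.20 = 170.2 µg/L.

170 µg/L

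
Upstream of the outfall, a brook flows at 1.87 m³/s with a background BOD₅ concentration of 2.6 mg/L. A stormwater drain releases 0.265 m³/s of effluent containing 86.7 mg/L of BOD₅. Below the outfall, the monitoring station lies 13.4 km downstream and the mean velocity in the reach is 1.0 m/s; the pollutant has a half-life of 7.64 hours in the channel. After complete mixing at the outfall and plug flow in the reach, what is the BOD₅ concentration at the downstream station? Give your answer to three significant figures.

9.30 mg/L

Conservation of mass: C = (1.870·2.600 + 0.2650·86.70) / 2.135 = 27.84/2.135 = 13.04 mg/L.
Travel time t = 13.4·1000 / 1.0 = 13400 s = 3.722 h.
Half-life 7.64 h → k = ln 2 / 7.64 = 0.09073 h⁻¹ = 2.177 d⁻¹.
First-order decay: C = 13.04·exp(−k·t) = 13.04·0.7134 = 9.302 mg/L.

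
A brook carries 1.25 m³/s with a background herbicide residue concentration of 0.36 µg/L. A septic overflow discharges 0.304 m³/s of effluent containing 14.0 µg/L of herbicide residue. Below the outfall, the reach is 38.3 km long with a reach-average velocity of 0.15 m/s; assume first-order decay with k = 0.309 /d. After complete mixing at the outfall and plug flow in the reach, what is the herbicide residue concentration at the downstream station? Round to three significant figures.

1.22 µg/L

Mixed concentration C = ΣQC/ΣQ = (1.250·0.3600 + 0.3040·14.00) / 1.554 = 4.706/1.554 = 3.028 µg/L.
Travel time t = 38.3·1000 / 0.15 = 255300 s = 70.93 h.
Decay over the reach: 3.028·exp(−kt) = 3.028·0.4012 = 1.215 µg/L.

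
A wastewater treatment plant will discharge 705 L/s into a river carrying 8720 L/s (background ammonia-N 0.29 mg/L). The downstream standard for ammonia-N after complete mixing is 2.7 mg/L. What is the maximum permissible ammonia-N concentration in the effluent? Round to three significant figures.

32.5 mg/L

At the limit, (Qr·Cr + Qe·Cₑ)/(Qr + Qe) = 2.7:
Cₑ = (9425·2.7 − 8720·0.2900) / 705.0 = 32.51 mg/L.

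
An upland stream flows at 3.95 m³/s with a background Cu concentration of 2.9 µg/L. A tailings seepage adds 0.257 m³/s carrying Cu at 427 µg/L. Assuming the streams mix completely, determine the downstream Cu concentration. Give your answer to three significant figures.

Mixed concentration C = ΣQC/ΣQ = (3.950·2.900 + 0.2570·427.0) / 4.207 = 121.2/4.207 = 28.81 µg/L.

28.8 µg/L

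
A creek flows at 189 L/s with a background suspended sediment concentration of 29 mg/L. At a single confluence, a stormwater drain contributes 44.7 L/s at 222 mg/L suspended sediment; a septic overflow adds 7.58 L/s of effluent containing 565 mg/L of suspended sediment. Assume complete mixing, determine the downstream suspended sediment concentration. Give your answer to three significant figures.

Conservation of mass: C = (189.0·29.00 + 44.70·222.0 + 7.580·565.0) / 241.3 = 19690/241.3 = 81.59 mg/L.

81.6 mg/L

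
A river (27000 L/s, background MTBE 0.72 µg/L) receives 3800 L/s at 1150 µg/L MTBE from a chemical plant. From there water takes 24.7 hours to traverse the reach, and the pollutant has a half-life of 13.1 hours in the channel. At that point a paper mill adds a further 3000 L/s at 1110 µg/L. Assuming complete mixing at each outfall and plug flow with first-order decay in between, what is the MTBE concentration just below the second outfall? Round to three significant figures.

134 µg/L

Mixed concentration C = ΣQC/ΣQ = (27000·0.7200 + 3800·1150) / 30800 = 4389000/30800 = 142.5 µg/L; combined flow 30800 L/s.
Half-life 13.1 h → k = ln 2 / 13.1 = 0.05291 h⁻¹ = 1.270 d⁻¹.
Decay over the reach: 142.5·exp(−kt) = 142.5·0.2707 = 38.57 µg/L.
Second outfall: C = (30800·38.57 + 3000·1110)/33800 = 133.7 µg/L.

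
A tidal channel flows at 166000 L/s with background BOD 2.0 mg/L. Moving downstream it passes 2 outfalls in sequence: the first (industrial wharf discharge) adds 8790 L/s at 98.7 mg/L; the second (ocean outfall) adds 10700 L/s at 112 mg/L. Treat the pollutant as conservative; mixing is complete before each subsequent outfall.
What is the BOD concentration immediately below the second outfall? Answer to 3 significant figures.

Below outfall 1: Q → 174800 L/s, C = (166000·2.000 + 8790·98.70)/174800 = 6.863 mg/L.
Below outfall 2: Q → 185500 L/s, C = (174800·6.863 + 10700·112.0)/185500 = 12.93 mg/L.

12.9 mg/L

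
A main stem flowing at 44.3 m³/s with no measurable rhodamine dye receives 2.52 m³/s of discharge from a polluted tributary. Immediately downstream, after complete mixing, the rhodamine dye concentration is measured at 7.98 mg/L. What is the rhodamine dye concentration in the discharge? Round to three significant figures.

148 mg/L

Mass balance: 44.30·0 + 2.520·Cₑ = 46.82·7.980
→ Cₑ = (46.82·7.980 − 44.30·0) / 2.520 = 148.3 mg/L.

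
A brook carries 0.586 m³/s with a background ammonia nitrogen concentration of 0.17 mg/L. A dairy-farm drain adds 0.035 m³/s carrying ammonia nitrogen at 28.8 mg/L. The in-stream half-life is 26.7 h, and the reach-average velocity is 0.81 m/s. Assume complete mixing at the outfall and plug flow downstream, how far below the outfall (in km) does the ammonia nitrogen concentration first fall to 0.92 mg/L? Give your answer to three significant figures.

74.4 km

After mixing, C = (0.5860·0.1700 + 0.03500·28.80) / 0.6210 = 1.108/0.6210 = 1.784 mg/L.
Half-life 26.7 h → k = ln 2 / 26.7 = 0.02596 h⁻¹ = 0.6231 d⁻¹.
Set 1.784·exp(−k·t) = 0.92 → t = ln(1.784/0.92)/k = 91800 s = 25.50 h.
Distance = v·t = 0.81·91800 = 74360 m = 74.36 km.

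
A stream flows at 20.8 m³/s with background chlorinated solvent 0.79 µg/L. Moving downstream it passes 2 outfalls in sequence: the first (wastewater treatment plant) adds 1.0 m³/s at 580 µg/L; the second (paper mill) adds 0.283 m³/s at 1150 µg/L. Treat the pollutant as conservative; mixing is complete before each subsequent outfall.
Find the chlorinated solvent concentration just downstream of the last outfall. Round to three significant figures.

Below outfall 1: Q → 21.80 m³/s, C = (20.80·0.7900 + 1.000·580.0)/21.80 = 27.36 µg/L.
Below outfall 2: Q → 22.08 m³/s, C = (21.80·27.36 + 0.2830·1150)/22.08 = 41.75 µg/L.

41.7 µg/L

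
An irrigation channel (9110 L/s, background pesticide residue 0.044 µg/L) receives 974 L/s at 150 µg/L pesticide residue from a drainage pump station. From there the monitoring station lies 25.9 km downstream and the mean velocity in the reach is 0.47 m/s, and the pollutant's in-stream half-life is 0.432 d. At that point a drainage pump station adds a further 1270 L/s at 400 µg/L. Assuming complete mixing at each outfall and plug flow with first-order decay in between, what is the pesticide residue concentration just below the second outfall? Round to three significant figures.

49.4 µg/L

Conservation of mass: C = (9110·0.04400 + 974.0·150.0) / 10080 = 146500/10080 = 14.53 µg/L; combined flow 10080 L/s.
Travel time t = 25.9·1000 / 0.47 = 55110 s = 15.31 h.
Half-life 0.432 d → k = ln 2 / 0.432 = 1.605 d⁻¹.
First-order decay: C = 14.53·exp(−k·t) = 14.53·0.3594 = 5.221 µg/L.
Second outfall: C = (10080·5.221 + 1270·400.0)/11350 = 49.38 µg/L.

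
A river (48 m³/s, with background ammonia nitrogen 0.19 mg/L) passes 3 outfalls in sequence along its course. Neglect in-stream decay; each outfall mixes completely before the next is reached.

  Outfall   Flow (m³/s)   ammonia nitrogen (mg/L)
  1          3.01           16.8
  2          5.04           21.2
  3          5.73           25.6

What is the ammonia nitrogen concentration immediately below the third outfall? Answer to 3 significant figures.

5.07 mg/L

Below outfall 1: Q → 51.01 m³/s, C = (48.00·0.1900 + 3.010·16.80)/51.01 = 1.170 mg/L.
Below outfall 2: Q → 56.05 m³/s, C = (51.01·1.170 + 5.040·21.20)/56.05 = 2.971 mg/L.
Below outfall 3: Q → 61.78 m³/s, C = (56.05·2.971 + 5.730·25.60)/61.78 = 5.070 mg/L.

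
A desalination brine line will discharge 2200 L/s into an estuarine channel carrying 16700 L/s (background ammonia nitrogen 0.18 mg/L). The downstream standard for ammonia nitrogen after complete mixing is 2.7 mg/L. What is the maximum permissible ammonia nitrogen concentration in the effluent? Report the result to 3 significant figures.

At the limit, (Qr·Cr + Qe·Cₑ)/(Qr + Qe) = 2.7:
Cₑ = (18900·2.7 − 16700·0.1800) / 2200 = 21.83 mg/L.

21.8 mg/L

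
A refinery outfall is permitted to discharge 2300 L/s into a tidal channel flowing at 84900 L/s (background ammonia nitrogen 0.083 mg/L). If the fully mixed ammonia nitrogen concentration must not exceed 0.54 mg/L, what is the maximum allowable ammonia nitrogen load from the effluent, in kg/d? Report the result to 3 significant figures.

3460 kg/d

Mass balance at the limit: 84900·0.08300 + 2300·Cₑ = 87200·0.54 → Cₑ = 17.41 mg/L.
2300 L/s = 2.300 m³/s. Load = 2.300 m³/s × 17.41 g/m³ × 86 400 s/d = 3460 kg/d.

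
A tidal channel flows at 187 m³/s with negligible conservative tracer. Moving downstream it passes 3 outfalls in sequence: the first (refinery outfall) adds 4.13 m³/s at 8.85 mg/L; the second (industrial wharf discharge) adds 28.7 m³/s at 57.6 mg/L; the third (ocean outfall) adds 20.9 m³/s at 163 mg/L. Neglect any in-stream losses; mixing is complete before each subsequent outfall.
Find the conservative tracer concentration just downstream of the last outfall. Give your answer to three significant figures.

After outfall 1: Q = 187.0 + 4.130 = 191.1 m³/s; C = (187.0·0 + 4.130·8.850)/191.1 = 0.1912 mg/L.
After outfall 2: Q = 191.1 + 28.70 = 219.8 m³/s; C = (191.1·0.1912 + 28.70·57.60)/219.8 = 7.686 mg/L.
After outfall 3: Q = 219.8 + 20.90 = 240.7 m³/s; C = (219.8·7.686 + 20.90·163.0)/240.7 = 21.17 mg/L.

21.2 mg/L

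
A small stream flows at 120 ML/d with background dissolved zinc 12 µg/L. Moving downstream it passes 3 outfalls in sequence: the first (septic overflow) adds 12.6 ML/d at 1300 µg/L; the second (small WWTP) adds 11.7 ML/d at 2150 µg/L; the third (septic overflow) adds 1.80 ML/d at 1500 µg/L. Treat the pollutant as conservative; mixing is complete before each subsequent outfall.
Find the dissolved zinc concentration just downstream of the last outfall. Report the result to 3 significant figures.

313 µg/L

After outfall 1: Q = 120.0 + 12.60 = 132.6 ML/d; C = (120.0·12.00 + 12.60·1300)/132.6 = 134.4 µg/L.
After outfall 2: Q = 132.6 + 11.70 = 144.3 ML/d; C = (132.6·134.4 + 11.70·2150)/144.3 = 297.8 µg/L.
After outfall 3: Q = 144.3 + 1.800 = 146.1 ML/d; C = (144.3·297.8 + 1.800·1500)/146.1 = 312.6 µg/L.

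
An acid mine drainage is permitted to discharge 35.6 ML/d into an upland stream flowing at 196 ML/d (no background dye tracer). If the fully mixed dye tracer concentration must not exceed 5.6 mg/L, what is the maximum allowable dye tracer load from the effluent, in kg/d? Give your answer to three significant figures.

Mass balance at the limit: 196.0·0 + 35.60·Cₑ = 231.6·5.6 → Cₑ = 36.43 mg/L.
35.60 ML/d = 0.4120 m³/s. Load = 0.4120 m³/s × 36.43 g/m³ × 86 400 s/d = 1297 kg/d.

1300 kg/d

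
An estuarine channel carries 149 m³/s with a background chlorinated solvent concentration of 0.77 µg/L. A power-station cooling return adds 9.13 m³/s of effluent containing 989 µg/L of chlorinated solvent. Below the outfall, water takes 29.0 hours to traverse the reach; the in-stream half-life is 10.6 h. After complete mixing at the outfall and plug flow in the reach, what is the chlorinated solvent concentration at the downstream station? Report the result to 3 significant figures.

Flow-weighted average: C = (149.0·0.7700 + 9.130·989.0) / 158.1 = 9144/158.1 = 57.83 µg/L.
Half-life 10.6 h → k = ln 2 / 10.6 = 0.06539 h⁻¹ = 1.569 d⁻¹.
After decay, C = 57.83 × e^(−kt) = 57.83 × 0.1501 = 8.681 µg/L.

8.68 µg/L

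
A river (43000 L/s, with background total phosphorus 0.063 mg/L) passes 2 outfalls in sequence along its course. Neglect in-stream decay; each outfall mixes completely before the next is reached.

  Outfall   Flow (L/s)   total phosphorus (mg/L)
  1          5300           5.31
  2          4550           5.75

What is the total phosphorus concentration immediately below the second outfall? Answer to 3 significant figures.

Outfall 1: combined Q = 48300 L/s; C = (43000·0.06300 + 5300·5.310)/48300 = 0.6388 mg/L.
Outfall 2: combined Q = 52850 L/s; C = (48300·0.6388 + 4550·5.750)/52850 = 1.079 mg/L.

1.08 mg/L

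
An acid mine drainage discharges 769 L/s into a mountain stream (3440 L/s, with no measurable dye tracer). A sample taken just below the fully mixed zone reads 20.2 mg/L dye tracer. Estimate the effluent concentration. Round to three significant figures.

111 mg/L

Mass balance: 3440·0 + 769.0·Cₑ = 4209·20.20
→ Cₑ = (4209·20.20 − 3440·0) / 769.0 = 110.6 mg/L.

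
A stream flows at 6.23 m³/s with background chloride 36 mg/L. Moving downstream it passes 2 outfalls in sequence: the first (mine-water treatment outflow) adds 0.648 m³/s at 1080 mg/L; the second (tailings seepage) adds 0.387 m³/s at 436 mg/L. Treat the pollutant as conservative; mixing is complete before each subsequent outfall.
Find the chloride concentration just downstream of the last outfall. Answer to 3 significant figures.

150 mg/L

Below outfall 1: Q → 6.878 m³/s, C = (6.230·36.00 + 0.6480·1080)/6.878 = 134.4 mg/L.
Below outfall 2: Q → 7.265 m³/s, C = (6.878·134.4 + 0.3870·436.0)/7.265 = 150.4 mg/L.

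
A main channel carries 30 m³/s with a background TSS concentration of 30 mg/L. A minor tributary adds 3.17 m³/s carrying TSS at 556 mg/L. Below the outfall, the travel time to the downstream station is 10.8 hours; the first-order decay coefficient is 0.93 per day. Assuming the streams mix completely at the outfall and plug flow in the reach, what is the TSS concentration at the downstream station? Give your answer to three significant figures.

Flow-weighted average: C = (30.00·30.00 + 3.170·556.0) / 33.17 = 2663/33.17 = 80.27 mg/L.
After decay, C = 80.27 × e^(−kt) = 80.27 × 0.6580 = 52.82 mg/L.

52.8 mg/L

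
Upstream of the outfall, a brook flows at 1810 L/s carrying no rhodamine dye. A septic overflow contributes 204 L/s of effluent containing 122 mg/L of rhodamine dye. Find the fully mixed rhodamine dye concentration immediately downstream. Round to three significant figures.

Flow-weighted average: C = (1810·0 + 204.0·122.0) / 2014 = 24890/2014 = 12.36 mg/L.

12.4 mg/L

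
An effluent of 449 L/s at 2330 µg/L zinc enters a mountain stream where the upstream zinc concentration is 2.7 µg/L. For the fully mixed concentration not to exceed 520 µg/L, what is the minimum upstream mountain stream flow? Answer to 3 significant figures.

1570 L/s

Set C_mix = 520: (Q·2.700 + 449.0·2330) / (Q + 449.0) = 520
→ Q = 449.0·(2330 − 520)/(520 − 2.700) = 1571 L/s.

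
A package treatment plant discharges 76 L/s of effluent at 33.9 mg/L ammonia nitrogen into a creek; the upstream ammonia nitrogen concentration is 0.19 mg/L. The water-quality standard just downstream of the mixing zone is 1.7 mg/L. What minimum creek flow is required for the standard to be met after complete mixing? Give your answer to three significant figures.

1620 L/s

Set C_mix = 1.7: (Q·0.1900 + 76.00·33.90) / (Q + 76.00) = 1.7
→ Q = 76.00·(33.90 − 1.7)/(1.7 − 0.1900) = 1621 L/s.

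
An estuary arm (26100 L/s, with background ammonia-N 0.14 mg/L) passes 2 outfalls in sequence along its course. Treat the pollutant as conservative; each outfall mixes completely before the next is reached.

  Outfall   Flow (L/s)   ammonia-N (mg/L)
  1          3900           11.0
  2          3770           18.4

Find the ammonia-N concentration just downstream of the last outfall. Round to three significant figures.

3.43 mg/L

Below outfall 1: Q → 30000 L/s, C = (26100·0.1400 + 3900·11.00)/30000 = 1.552 mg/L.
Below outfall 2: Q → 33770 L/s, C = (30000·1.552 + 3770·18.40)/33770 = 3.433 mg/L.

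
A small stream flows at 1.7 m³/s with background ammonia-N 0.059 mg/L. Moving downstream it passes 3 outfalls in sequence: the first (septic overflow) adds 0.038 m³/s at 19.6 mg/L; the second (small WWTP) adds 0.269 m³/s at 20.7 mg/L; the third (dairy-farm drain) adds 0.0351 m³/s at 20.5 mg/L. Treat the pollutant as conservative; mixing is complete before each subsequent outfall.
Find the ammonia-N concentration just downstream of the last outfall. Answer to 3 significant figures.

3.49 mg/L

Outfall 1: combined Q = 1.738 m³/s; C = (1.700·0.05900 + 0.03800·19.60)/1.738 = 0.4862 mg/L.
Outfall 2: combined Q = 2.007 m³/s; C = (1.738·0.4862 + 0.2690·20.70)/2.007 = 3.196 mg/L.
Outfall 3: combined Q = 2.042 m³/s; C = (2.007·3.196 + 0.03510·20.50)/2.042 = 3.493 mg/L.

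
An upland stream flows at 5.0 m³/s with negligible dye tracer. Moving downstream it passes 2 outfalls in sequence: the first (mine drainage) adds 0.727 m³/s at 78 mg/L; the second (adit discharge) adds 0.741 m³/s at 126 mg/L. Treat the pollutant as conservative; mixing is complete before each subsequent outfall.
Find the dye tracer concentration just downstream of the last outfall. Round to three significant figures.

After outfall 1: Q = 5.000 + 0.7270 = 5.727 m³/s; C = (5.000·0 + 0.7270·78.00)/5.727 = 9.902 mg/L.
After outfall 2: Q = 5.727 + 0.7410 = 6.468 m³/s; C = (5.727·9.902 + 0.7410·126.0)/6.468 = 23.20 mg/L.

23.2 mg/L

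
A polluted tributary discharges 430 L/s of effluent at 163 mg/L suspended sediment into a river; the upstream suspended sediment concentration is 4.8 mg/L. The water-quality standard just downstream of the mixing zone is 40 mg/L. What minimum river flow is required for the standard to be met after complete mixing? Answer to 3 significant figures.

1500 L/s

Set C_mix = 40: (Q·4.800 + 430.0·163.0) / (Q + 430.0) = 40
→ Q = 430.0·(163.0 − 40)/(40 − 4.800) = 1503 L/s.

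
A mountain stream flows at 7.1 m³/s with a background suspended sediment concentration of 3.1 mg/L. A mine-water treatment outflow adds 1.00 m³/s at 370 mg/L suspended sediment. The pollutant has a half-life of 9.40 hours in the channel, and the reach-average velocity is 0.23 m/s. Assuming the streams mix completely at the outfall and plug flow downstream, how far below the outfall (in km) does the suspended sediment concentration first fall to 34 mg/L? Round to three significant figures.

3.96 km

Flow-weighted average: C = (7.100·3.100 + 1.000·370.0) / 8.100 = 392.0/8.100 = 48.40 mg/L.
Half-life 9.40 h → k = ln 2 / 9.40 = 0.07374 h⁻¹ = 1.770 d⁻¹.
Set 48.40·exp(−k·t) = 34 → t = ln(48.40/34)/k = 17240 s = 4.788 h.
Distance = v·t = 0.23·17240 = 3964 m = 3.964 km.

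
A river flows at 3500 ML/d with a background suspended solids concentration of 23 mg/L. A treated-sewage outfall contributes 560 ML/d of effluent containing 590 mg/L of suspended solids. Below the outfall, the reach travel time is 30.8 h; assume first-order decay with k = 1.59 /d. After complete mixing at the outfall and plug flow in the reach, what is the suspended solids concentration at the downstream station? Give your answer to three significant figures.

13.2 mg/L

After mixing, C = (3500·23.00 + 560.0·590.0) / 4060 = 410900/4060 = 101.2 mg/L.
Applying C = C₀e^(−kt): 101.2 × 0.1300 = 13.15 mg/L.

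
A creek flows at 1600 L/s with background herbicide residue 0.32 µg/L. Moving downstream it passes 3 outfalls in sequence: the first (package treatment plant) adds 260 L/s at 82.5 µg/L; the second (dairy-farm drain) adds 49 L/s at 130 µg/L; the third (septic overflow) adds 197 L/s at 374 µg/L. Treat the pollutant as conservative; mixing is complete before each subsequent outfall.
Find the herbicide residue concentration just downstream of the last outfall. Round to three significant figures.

48.4 µg/L

Below outfall 1: Q → 1860 L/s, C = (1600·0.3200 + 260.0·82.50)/1860 = 11.81 µg/L.
Below outfall 2: Q → 1909 L/s, C = (1860·11.81 + 49.00·130.0)/1909 = 14.84 µg/L.
Below outfall 3: Q → 2106 L/s, C = (1909·14.84 + 197.0·374.0)/2106 = 48.44 µg/L.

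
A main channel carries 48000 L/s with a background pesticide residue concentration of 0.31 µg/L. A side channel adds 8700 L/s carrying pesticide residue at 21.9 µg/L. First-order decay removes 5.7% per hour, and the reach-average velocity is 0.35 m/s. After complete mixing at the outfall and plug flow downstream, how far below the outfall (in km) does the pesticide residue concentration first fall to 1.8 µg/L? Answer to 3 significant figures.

15.0 km

Flow-weighted average: C = (48000·0.3100 + 8700·21.90) / 56700 = 205400/56700 = 3.623 µg/L.
5.7%/h lost → k = −ln(1 − 0.057) = 0.05869 h⁻¹.
Set 3.623·exp(−k·t) = 1.8 → t = ln(3.623/1.8)/k = 42900 s = 11.92 h.
Distance = v·t = 0.35·42900 = 15020 m = 15.02 km.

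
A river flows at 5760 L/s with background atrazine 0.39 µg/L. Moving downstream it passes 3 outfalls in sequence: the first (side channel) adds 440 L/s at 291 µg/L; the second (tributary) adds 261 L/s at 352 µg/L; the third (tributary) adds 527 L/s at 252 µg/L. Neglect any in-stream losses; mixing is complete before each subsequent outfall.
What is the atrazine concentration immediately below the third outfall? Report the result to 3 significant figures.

50.8 µg/L

After outfall 1: Q = 5760 + 440.0 = 6200 L/s; C = (5760·0.3900 + 440.0·291.0)/6200 = 21.01 µg/L.
After outfall 2: Q = 6200 + 261.0 = 6461 L/s; C = (6200·21.01 + 261.0·352.0)/6461 = 34.38 µg/L.
After outfall 3: Q = 6461 + 527.0 = 6988 L/s; C = (6461·34.38 + 527.0·252.0)/6988 = 50.80 µg/L.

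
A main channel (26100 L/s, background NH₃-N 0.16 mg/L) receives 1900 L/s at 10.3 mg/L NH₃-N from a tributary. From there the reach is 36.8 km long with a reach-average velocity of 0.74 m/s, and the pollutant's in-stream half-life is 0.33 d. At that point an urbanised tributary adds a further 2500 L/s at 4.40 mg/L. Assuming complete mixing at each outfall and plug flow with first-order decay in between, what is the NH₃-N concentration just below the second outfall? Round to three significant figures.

0.593 mg/L

Flow-weighted average: C = (26100·0.1600 + 1900·10.30) / 28000 = 23750/28000 = 0.8481 mg/L; combined flow 28000 L/s.
Travel time t = 36.8·1000 / 0.74 = 49730 s = 13.81 h.
Half-life 0.33 d → k = ln 2 / 0.33 = 2.100 d⁻¹.
Decay over the reach: 0.8481·exp(−kt) = 0.8481·0.2985 = 0.2532 mg/L.
At the second outfall, C = (28000·0.2532 + 2500·4.400) / (28000 + 2500) = 0.5931 mg/L.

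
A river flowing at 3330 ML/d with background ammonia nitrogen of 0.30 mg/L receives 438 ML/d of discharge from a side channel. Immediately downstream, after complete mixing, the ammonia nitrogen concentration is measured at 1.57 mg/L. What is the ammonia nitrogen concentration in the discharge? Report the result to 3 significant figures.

11.2 mg/L

Mass balance: 3330·0.3000 + 438.0·Cₑ = 3768·1.570
→ Cₑ = (3768·1.570 − 3330·0.3000) / 438.0 = 11.23 mg/L.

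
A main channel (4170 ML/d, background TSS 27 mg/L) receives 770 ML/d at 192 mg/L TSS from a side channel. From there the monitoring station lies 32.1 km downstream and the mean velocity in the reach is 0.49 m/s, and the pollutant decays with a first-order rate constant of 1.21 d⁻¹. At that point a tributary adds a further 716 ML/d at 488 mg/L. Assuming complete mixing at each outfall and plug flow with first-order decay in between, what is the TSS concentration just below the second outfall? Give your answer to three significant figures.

After mixing, C = (4170·27.00 + 770.0·192.0) / 4940 = 260400/4940 = 52.72 mg/L; combined flow 4940 ML/d.
Travel time t = 32.1·1000 / 0.49 = 65510 s = 18.20 h.
After decay, C = 52.72 × e^(−kt) = 52.72 × 0.3995 = 21.06 mg/L.
At the second outfall, C = (4940·21.06 + 716.0·488.0) / (4940 + 716.0) = 80.17 mg/L.

80.2 mg/L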